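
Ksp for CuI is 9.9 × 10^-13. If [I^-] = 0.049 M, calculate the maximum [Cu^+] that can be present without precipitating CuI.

CuI(s) ⇌ Cu^+ + I^-
Ksp = [Cu^+][I^-]
Precipitation begins when Q = Ksp. With [I^-] = 0.049 M:
9.9 × 10^-13 = (0.049) × [Cu^+]
[Cu^+] = (9.9 × 10^-13 / 4.9 × 10^-2) = 2.0 × 10^-11 M

[Cu^+] = 2.0e-11 M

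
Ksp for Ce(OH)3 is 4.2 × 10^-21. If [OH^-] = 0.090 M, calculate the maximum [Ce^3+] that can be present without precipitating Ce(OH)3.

Ce(OH)3(s) ⇌ Ce^3+ + 3 OH^-
Ksp = [Ce^3+][OH^-]^3
Precipitation begins when Q = Ksp. With [OH^-] = 0.090 M:
4.2 × 10^-21 = (0.090)^3 × [Ce^3+]
[Ce^3+] = (4.2 × 10^-21 / 7.29 × 10^-4) = 5.8 × 10^-18 M

[Ce^3+] = 5.8e-18 M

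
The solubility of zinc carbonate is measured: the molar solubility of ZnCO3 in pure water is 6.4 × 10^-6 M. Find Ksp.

ZnCO3(s) ⇌ Zn^2+(aq) + CO3^2-(aq)
With molar solubility s: [Zn^2+] = s, [CO3^2-] = s.
Ksp = [Zn^2+][CO3^2-]
Ksp = (s)(s) = s^2
With s = 6.4 × 10^-6: Ksp = 4.1 × 10^-11

Ksp ≈ 4.1 × 10^-11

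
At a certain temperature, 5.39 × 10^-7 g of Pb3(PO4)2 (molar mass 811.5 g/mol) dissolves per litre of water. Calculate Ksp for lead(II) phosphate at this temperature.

Ksp ≈ 1.40e-44

Molar solubility s = (5.39 × 10^-7 g/L) / (811.5 g/mol) = 6.642 × 10^-10 M.
Pb3(PO4)2(s) <=> 3 Pb^2+(aq) + 2 PO4^3-(aq)
With molar solubility s: [Pb^2+] = 3s, [PO4^3-] = 2s.
Ksp = [Pb^2+]^3[PO4^3-]^2
Ksp = (3s)^3(2s)^2 = 108s^5
With s = 6.642 x 10^-10: Ksp = 1.40 × 10^-44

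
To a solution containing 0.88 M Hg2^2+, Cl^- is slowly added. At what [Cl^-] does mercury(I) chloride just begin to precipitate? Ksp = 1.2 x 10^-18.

1.2 × 10^-9 M

Hg2Cl2(s) ⇌ Hg2^2+(aq) + 2 Cl^-(aq)
Ksp = [Hg2^2+][Cl^-]^2
Precipitation begins when Q = Ksp. With [Hg2^2+] = 0.88 M:
1.2 x 10^-18 = (0.88) × [Cl^-]^2
[Cl^-] = (1.2 x 10^-18 / 8.8 × 10^-1)^(1/2) = 1.2 × 10^-9 M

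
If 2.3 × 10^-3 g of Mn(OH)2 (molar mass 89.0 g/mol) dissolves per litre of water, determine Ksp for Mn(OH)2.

Molar solubility s = (2.3 x 10^-3 g/L) / (89.0 g/mol) = 2.58 x 10^-5 M.
Mn(OH)2(s) ⇌ Mn^2+(aq) + 2 OH^-(aq)
With molar solubility s: [Mn^2+] = s, [OH^-] = 2s.
Ksp = [Mn^2+][OH^-]^2
Ksp = s(2s)^2 = 4s^3
Ksp = 4 × (2.58 × 10^-5)^3 = 6.9 × 10^-14

Ksp ≈ 6.9 x 10^-14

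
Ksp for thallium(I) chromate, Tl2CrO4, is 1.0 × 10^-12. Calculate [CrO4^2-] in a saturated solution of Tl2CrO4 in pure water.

[CrO4^2-] ≈ 6.3e-5 M

Tl2CrO4(s) <=> 2 Tl^+(aq) + CrO4^2-(aq)
Ksp = [Tl^+]^2[CrO4^2-]
For each mole of Tl2CrO4 that dissolves: [Tl^+] = 2s, [CrO4^2-] = s.
Substituting: Ksp = (2s)^2s = 4s^3
Solving, s = (1.0 × 10^-12/4)^(1/3) = 6.30 × 10^-5 M
[CrO4^2-] = s = 6.3 x 10^-5 M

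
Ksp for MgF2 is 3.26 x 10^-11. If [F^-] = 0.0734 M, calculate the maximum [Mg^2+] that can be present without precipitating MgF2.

[Mg^2+] = 6.05 × 10^-9 M

MgF2(s) <=> Mg^2+(aq) + 2 F^-(aq)
Ksp = [Mg^2+][F^-]^2
Precipitation begins when Q = Ksp. With [F^-] = 0.0734 M:
3.26 x 10^-11 = (0.0734)^2 × [Mg^2+]
[Mg^2+] = (3.26 x 10^-11 / 5.388 × 10^-3) = 6.05 × 10^-9 M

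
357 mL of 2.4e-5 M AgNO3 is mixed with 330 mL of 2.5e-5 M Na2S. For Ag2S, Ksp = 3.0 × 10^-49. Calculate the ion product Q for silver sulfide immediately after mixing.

Q = 1.9e-15

Total volume = 357 + 330 = 687 mL.
[Ag^+] = 2.4 × 10^-5 × (357/687) = 1.25 x 10^-5 M
[S^2-] = 2.5 × 10^-5 × (330/687) = 1.20 × 10^-5 M
Ag2S(s) ⇌ 2 Ag^+(aq) + S^2-(aq), so Q = [Ag^+]^2[S^2-]
Q = (1.25 × 10^-5)^2(1.20 × 10^-5) = 1.9 × 10^-15
Q > Ksp, so Ag2S will precipitate.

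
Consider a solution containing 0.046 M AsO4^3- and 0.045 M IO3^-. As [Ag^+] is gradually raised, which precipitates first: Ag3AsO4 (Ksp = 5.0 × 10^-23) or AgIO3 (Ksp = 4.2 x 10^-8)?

Ag3AsO4

Precipitation of each salt starts when its ion product equals its Ksp.
For Ag3AsO4: 5.0 × 10^-23 = 0.046 × [Ag^+]^3  ⇒  [Ag^+] = 1.0 x 10^-7 M.
For AgIO3: 4.2 x 10^-8 = 0.045 × [Ag^+]  ⇒  [Ag^+] = 9.3 × 10^-7 M.
The salt with the lower threshold [Ag^+] precipitates first: Ag3AsO4.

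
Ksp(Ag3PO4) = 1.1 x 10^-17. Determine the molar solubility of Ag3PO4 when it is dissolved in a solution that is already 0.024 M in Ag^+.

8.0 × 10^-13 M

Ag3PO4(s) ⇌ 3 Ag^+ + PO4^3-
Ksp = [Ag^+]^3[PO4^3-]
Let s = moles of Ag3PO4 that dissolve per litre. [Ag^+] = 0.024 + 3s ≈ 0.024, [PO4^3-] = s (Ksp is small, so little additional dissolves).
Ksp ≈ (0.024)^3 × s
s = 8.0 x 10^-13 M
Check: 3s = 2.4 × 10^-12 ≪ 0.024, so the approximation is valid.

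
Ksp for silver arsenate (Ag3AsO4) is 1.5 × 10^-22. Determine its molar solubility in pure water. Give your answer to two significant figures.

1.5e-6 M

Ag3AsO4(s) ⇌ 3 Ag^+(aq) + AsO4^3-(aq)
Ksp = [Ag^+]^3[AsO4^3-]
If s mol/L of Ag3AsO4 dissolves, [Ag^+] = 3s and [AsO4^3-] = s.
So Ksp = (3s)^3 × s = 27s^4
Solving, s = (1.5 × 10^-22/27)^(1/4) = 1.5 x 10^-6 M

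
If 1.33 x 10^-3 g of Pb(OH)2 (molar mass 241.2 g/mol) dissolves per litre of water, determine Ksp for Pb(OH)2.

Molar solubility s = (1.33 x 10^-3 g/L) / (241.2 g/mol) = 5.514 x 10^-6 M.
Pb(OH)2(s) ⇌ Pb^2+(aq) + 2 OH^-(aq)
For each mole of Pb(OH)2 that dissolves: [Pb^2+] = s, [OH^-] = 2s.
Ksp = [Pb^2+][OH^-]^2
Substituting: Ksp = s(2s)^2 = 4s^3
Ksp = 4 × (5.514 × 10^-6)^3 = 6.71 × 10^-16

6.71e-16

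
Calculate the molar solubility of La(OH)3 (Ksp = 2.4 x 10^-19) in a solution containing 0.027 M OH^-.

1.2 × 10^-14 M

La(OH)3(s) <=> La^3+(aq) + 3 OH^-(aq)
Ksp = [La^3+][OH^-]^3
If s mol/L dissolves here, [La^3+] = s, [OH^-] = 0.027 + 3s ≈ 0.027 (since the OH^- already present dominates).
Ksp ≈ s × (0.027)^3
s = 1.2 × 10^-14 M
Check: 3s = 3.7 × 10^-14 ≪ 0.027, so the approximation is valid.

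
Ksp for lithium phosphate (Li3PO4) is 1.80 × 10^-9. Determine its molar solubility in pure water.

Li3PO4(s) <=> 3 Li^+(aq) + PO4^3-(aq)
Ksp = [Li^+]^3[PO4^3-]
For each mole of Li3PO4 that dissolves: [Li^+] = 3s, [PO4^3-] = s.
Ksp = (3s)^3s = 27s^4
s^4 = 1.80 × 10^-9 / 27, so s = 2.86 x 10^-3 M

s ≈ 2.86e-3 M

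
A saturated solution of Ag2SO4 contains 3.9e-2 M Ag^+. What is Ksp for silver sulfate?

Ksp = 3.0e-5

Ag2SO4(s) ⇌ 2 Ag^+ + SO4^2-
Stoichiometry gives [SO4^2-] = (1/2)[Ag^+] = 1.95 × 10^-2 M.
Ksp = [Ag^+]^2[SO4^2-]
Ksp = (3.9 × 10^-2)^2 × 1.95 × 10^-2 = 3.0 x 10^-5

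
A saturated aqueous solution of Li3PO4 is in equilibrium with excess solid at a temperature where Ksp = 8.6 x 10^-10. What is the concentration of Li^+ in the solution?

7.1 × 10^-3 M

Li3PO4(s) <=> 3 Li^+(aq) + PO4^3-(aq)
Ksp = [Li^+]^3[PO4^3-]
Let s = molar solubility. Then [Li^+] = 3s and [PO4^3-] = s.
So Ksp = (3s)^3 × s = 27s^4
Solving, s = (8.6 x 10^-10/27)^(1/4) = 2.38 × 10^-3 M
[Li^+] = 3s = 7.1 x 10^-3 M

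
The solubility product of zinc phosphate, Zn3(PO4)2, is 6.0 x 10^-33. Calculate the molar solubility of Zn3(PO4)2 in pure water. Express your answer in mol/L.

Zn3(PO4)2(s) ⇌ 3 Zn^2+(aq) + 2 PO4^3-(aq)
Ksp = [Zn^2+]^3[PO4^3-]^2
If s mol/L of Zn3(PO4)2 dissolves, [Zn^2+] = 3s and [PO4^3-] = 2s.
Substituting: Ksp = (3s)^3(2s)^2 = 108s^5
s^5 = 6.0 x 10^-33 / 108, so s = 1.4 x 10^-7 M

s ≈ 1.4 × 10^-7 M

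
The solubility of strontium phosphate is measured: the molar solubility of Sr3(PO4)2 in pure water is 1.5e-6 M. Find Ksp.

8.2 × 10^-28

Sr3(PO4)2(s) <=> 3 Sr^2+ + 2 PO4^3-
For each mole of Sr3(PO4)2 that dissolves: [Sr^2+] = 3s, [PO4^3-] = 2s.
Ksp = [Sr^2+]^3[PO4^3-]^2
So Ksp = (3s)^3 × (2s)^2 = 108s^5
Ksp = 108 × (1.5 x 10^-6)^5 = 8.2 x 10^-28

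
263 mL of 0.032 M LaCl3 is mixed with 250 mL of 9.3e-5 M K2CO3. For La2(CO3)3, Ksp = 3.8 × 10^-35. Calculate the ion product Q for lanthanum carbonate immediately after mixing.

Total volume = 263 + 250 = 513 mL.
[La^3+] = 3.2 × 10^-2 × (263/513) = 1.64 x 10^-2 M
[CO3^2-] = 9.3 × 10^-5 × (250/513) = 4.53 × 10^-5 M
La2(CO3)3(s) ⇌ 2 La^3+ + 3 CO3^2-, so Q = [La^3+]^2[CO3^2-]^3
Q = (1.64 × 10^-2)^2(4.53 x 10^-5)^3 = 2.5 × 10^-17
Q > Ksp, so La2(CO3)3 will precipitate.

Q ≈ 2.5e-17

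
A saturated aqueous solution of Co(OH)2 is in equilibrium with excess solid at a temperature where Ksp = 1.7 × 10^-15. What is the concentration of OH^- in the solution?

Co(OH)2(s) ⇌ Co^2+(aq) + 2 OH^-(aq)
Ksp = [Co^2+][OH^-]^2
With molar solubility s: [Co^2+] = s, [OH^-] = 2s.
Substituting: Ksp = s(2s)^2 = 4s^3
s = (1.7 × 10^-15 / 4)^(1/3) = 7.52 x 10^-6 M
[OH^-] = 2s = 1.5 × 10^-5 M

[OH^-] = 1.5e-5 M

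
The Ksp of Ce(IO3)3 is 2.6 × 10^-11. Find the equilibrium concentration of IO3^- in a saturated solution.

Ce(IO3)3(s) ⇌ Ce^3+(aq) + 3 IO3^-(aq)
Ksp = [Ce^3+][IO3^-]^3
For each mole of Ce(IO3)3 that dissolves: [Ce^3+] = s, [IO3^-] = 3s.
So Ksp = s × (3s)^3 = 27s^4
s^4 = 2.6 × 10^-11 / 27, so s = 9.91 x 10^-4 M
[IO3^-] = 3s = 3.0 × 10^-3 M

3.0 × 10^-3 M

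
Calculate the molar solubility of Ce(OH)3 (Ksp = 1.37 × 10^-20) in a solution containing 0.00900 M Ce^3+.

Ce(OH)3(s) ⇌ Ce^3+(aq) + 3 OH^-(aq)
Ksp = [Ce^3+][OH^-]^3
If s mol/L dissolves here, [Ce^3+] = 0.00900 + s ≈ 0.00900, [OH^-] = 3s (Ksp is small, so little additional dissolves).
Ksp ≈ 0.00900 × (3s)^3
s = 3.83 × 10^-7 M
Check: s = 3.8 × 10^-7 ≪ 0.00900, so the approximation is valid.

s = 3.83e-7 M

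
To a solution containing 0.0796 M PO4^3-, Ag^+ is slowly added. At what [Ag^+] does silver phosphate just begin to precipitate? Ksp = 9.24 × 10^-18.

[Ag^+] ≈ 4.88e-6 M

Ag3PO4(s) ⇌ 3 Ag^+ + PO4^3-
Ksp = [Ag^+]^3[PO4^3-]
Precipitation begins when Q = Ksp. With [PO4^3-] = 0.0796 M:
9.24 × 10^-18 = (0.0796) × [Ag^+]^3
[Ag^+] = (9.24 × 10^-18 / 7.96 × 10^-2)^(1/3) = 4.88 × 10^-6 M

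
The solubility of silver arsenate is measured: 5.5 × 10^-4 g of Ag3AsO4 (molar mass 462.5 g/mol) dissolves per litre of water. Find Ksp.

Ksp ≈ 5.4e-23

Molar solubility s = (5.5 × 10^-4 g/L) / (462.5 g/mol) = 1.19 × 10^-6 M.
Ag3AsO4(s) ⇌ 3 Ag^+(aq) + AsO4^3-(aq)
Let s = molar solubility. Then [Ag^+] = 3s and [AsO4^3-] = s.
Ksp = [Ag^+]^3[AsO4^3-]
Ksp = (3s)^3s = 27s^4
With s = 1.19 × 10^-6: Ksp = 5.4 × 10^-23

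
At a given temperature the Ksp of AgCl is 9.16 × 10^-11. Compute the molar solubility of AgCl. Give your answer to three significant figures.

9.57e-6 M

AgCl(s) ⇌ Ag^+(aq) + Cl^-(aq)
Ksp = [Ag^+][Cl^-]
Let s = molar solubility. Then [Ag^+] = s and [Cl^-] = s.
Ksp = s^2
s = √(9.16 × 10^-11) = 9.57 × 10^-6 M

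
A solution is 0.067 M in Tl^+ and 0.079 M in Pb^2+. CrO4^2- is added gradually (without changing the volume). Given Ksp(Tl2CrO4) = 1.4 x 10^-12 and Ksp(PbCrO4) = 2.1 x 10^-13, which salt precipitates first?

Each salt begins to precipitate when Q = Ksp, i.e. when [CrO4^2-] reaches its threshold.
For Tl2CrO4: 1.4 x 10^-12 = (0.067)^2 × [CrO4^2-]  ⇒  [CrO4^2-] = 3.1 × 10^-10 M.
For PbCrO4: 2.1 x 10^-13 = 0.079 × [CrO4^2-]  ⇒  [CrO4^2-] = 2.7 × 10^-12 M.
The salt with the lower threshold [CrO4^2-] precipitates first: PbCrO4.

PbCrO4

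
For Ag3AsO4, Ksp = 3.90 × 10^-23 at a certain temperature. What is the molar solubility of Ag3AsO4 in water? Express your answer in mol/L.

Ag3AsO4(s) ⇌ 3 Ag^+ + AsO4^3-
Ksp = [Ag^+]^3[AsO4^3-]
Let s = molar solubility. Then [Ag^+] = 3s and [AsO4^3-] = s.
Substituting: Ksp = (3s)^3s = 27s^4
s^4 = 3.90 × 10^-23 / 27, so s = 1.10 x 10^-6 M

s = 1.10 × 10^-6 M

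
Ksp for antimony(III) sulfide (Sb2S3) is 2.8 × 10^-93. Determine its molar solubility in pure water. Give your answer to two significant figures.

s ≈ 1.2 × 10^-19 M

Sb2S3(s) ⇌ 2 Sb^3+ + 3 S^2-
Ksp = [Sb^3+]^2[S^2-]^3
For each mole of Sb2S3 that dissolves: [Sb^3+] = 2s, [S^2-] = 3s.
So Ksp = (2s)^2 × (3s)^3 = 108s^5
Solving, s = (2.8 × 10^-93/108)^(1/5) = 1.2 x 10^-19 M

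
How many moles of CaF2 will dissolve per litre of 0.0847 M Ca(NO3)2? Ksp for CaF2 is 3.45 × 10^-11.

s ≈ 1.01 x 10^-5 M

CaF2(s) ⇌ Ca^2+ + 2 F^-
Ksp = [Ca^2+][F^-]^2
Let s = moles of CaF2 that dissolve per litre. [Ca^2+] = 0.0847 + s ≈ 0.0847, [F^-] = 2s (common-ion effect: Ca^2+ is already 0.0847 M).
Ksp ≈ 0.0847 × (2s)^2
s = 1.01 x 10^-5 M
Check: s = 1.0 × 10^-5 ≪ 0.0847, so the approximation is valid.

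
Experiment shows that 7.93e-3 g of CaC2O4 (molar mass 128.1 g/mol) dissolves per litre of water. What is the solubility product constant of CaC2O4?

Ksp ≈ 3.83e-9

Molar solubility s = (7.93 × 10^-3 g/L) / (128.1 g/mol) = 6.190 × 10^-5 M.
CaC2O4(s) <=> Ca^2+(aq) + C2O4^2-(aq)
If s mol/L of CaC2O4 dissolves, [Ca^2+] = s and [C2O4^2-] = s.
Ksp = [Ca^2+][C2O4^2-]
Ksp = (s)(s) = s^2
Ksp = (6.190 × 10^-5)^2 = 3.83 × 10^-9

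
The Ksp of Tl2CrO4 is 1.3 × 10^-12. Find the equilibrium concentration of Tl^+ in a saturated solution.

[Tl^+] ≈ 1.4 × 10^-4 M

Tl2CrO4(s) <=> 2 Tl^+ + CrO4^2-
Ksp = [Tl^+]^2[CrO4^2-]
With molar solubility s: [Tl^+] = 2s, [CrO4^2-] = s.
Substituting: Ksp = (2s)^2s = 4s^3
s = (1.3 × 10^-12 / 4)^(1/3) = 6.88 x 10^-5 M
[Tl^+] = 2s = 1.4 × 10^-4 M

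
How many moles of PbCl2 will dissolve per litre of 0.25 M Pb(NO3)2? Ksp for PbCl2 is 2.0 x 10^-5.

PbCl2(s) <=> Pb^2+ + 2 Cl^-
Ksp = [Pb^2+][Cl^-]^2
If s mol/L dissolves here, [Pb^2+] = 0.25 + s ≈ 0.25, [Cl^-] = 2s (common-ion effect: Pb^2+ is already 0.25 M).
Ksp ≈ 0.25 × (2s)^2
s = 4.5 × 10^-3 M
Check: s = 4.5 × 10^-3 ≪ 0.25, so the approximation is valid.

4.5 × 10^-3 M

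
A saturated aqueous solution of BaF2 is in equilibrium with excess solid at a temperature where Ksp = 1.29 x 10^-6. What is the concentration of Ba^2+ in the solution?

[Ba^2+] ≈ 6.86 × 10^-3 M

BaF2(s) <=> Ba^2+ + 2 F^-
Ksp = [Ba^2+][F^-]^2
Let s = molar solubility. Then [Ba^2+] = s and [F^-] = 2s.
So Ksp = s × (2s)^2 = 4s^3
s = (1.29 x 10^-6 / 4)^(1/3) = 6.858 x 10^-3 M
[Ba^2+] = s = 6.86 × 10^-3 M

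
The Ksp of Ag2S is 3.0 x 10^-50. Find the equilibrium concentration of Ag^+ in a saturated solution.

Ag2S(s) ⇌ 2 Ag^+(aq) + S^2-(aq)
Ksp = [Ag^+]^2[S^2-]
With molar solubility s: [Ag^+] = 2s, [S^2-] = s.
Substituting: Ksp = (2s)^2s = 4s^3
s^3 = 3.0 x 10^-50 / 4, so s = 1.96 x 10^-17 M
[Ag^+] = 2s = 3.9 x 10^-17 M

[Ag^+] ≈ 3.9e-17 M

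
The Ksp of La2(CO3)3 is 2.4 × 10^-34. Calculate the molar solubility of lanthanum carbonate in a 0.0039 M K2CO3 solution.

La2(CO3)3(s) ⇌ 2 La^3+(aq) + 3 CO3^2-(aq)
Ksp = [La^3+]^2[CO3^2-]^3
Let s = moles of La2(CO3)3 that dissolve per litre. [La^3+] = 2s, [CO3^2-] = 0.0039 + 3s ≈ 0.0039 (since CO3^2- from K2CO3 dominates).
Ksp ≈ (2s)^2 × (0.0039)^3
s = 3.2 × 10^-14 M
Check: 3s = 9.5 × 10^-14 ≪ 0.0039, so the approximation is valid.

s = 3.2 × 10^-14 M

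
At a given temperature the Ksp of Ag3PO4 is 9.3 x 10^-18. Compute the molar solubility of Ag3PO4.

s ≈ 2.4 x 10^-5 M

Ag3PO4(s) ⇌ 3 Ag^+(aq) + PO4^3-(aq)
Ksp = [Ag^+]^3[PO4^3-]
Let s = molar solubility. Then [Ag^+] = 3s and [PO4^3-] = s.
So Ksp = (3s)^3 × s = 27s^4
s^4 = 9.3 x 10^-18 / 27, so s = 2.4 × 10^-5 M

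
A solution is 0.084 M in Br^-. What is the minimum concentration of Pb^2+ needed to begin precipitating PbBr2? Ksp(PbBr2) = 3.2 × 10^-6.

PbBr2(s) <=> Pb^2+ + 2 Br^-
Ksp = [Pb^2+][Br^-]^2
Precipitation begins when Q = Ksp. With [Br^-] = 0.084 M:
3.2 × 10^-6 = (0.084)^2 × [Pb^2+]
[Pb^2+] = (3.2 × 10^-6 / 7.06 x 10^-3) = 4.5 x 10^-4 M

[Pb^2+] ≈ 4.5e-4 M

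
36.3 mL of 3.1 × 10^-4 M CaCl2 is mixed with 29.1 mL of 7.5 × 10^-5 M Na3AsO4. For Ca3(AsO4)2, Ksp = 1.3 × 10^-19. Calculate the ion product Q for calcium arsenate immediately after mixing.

Q ≈ 5.7e-21

Total volume = 36.3 + 29.1 = 65.4 mL.
[Ca^2+] = 3.1 × 10^-4 × (36.3/65.4) = 1.72 x 10^-4 M
[AsO4^3-] = 7.5 x 10^-5 × (29.1/65.4) = 3.34 x 10^-5 M
Ca3(AsO4)2(s) ⇌ 3 Ca^2+ + 2 AsO4^3-, so Q = [Ca^2+]^3[AsO4^3-]^2
Q = (1.72 × 10^-4)^3(3.34 × 10^-5)^2 = 5.7 × 10^-21
Q < Ksp, so no precipitate of Ca3(AsO4)2 forms.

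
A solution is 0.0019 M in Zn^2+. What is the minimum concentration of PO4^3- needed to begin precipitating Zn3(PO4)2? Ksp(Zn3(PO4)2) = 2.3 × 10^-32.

[PO4^3-] = 1.8 × 10^-12 M

Zn3(PO4)2(s) ⇌ 3 Zn^2+(aq) + 2 PO4^3-(aq)
Ksp = [Zn^2+]^3[PO4^3-]^2
Precipitation begins when Q = Ksp. With [Zn^2+] = 0.0019 M:
2.3 × 10^-32 = (0.0019)^3 × [PO4^3-]^2
[PO4^3-] = (2.3 × 10^-32 / 6.86 × 10^-9)^(1/2) = 1.8 × 10^-12 M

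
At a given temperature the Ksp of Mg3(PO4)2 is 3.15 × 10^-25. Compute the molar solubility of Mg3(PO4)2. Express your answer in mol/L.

4.93e-6 M

Mg3(PO4)2(s) <=> 3 Mg^2+ + 2 PO4^3-
Ksp = [Mg^2+]^3[PO4^3-]^2
If s mol/L of Mg3(PO4)2 dissolves, [Mg^2+] = 3s and [PO4^3-] = 2s.
Substituting: Ksp = (3s)^3(2s)^2 = 108s^5
Solving, s = (3.15 × 10^-25/108)^(1/5) = 4.93 × 10^-6 M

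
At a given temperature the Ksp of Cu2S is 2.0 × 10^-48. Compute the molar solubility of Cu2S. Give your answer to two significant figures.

Cu2S(s) ⇌ 2 Cu^+ + S^2-
Ksp = [Cu^+]^2[S^2-]
If s mol/L of Cu2S dissolves, [Cu^+] = 2s and [S^2-] = s.
Ksp = (2s)^2s = 4s^3
s = (2.0 × 10^-48 / 4)^(1/3) = 7.9 × 10^-17 M

s = 7.9 x 10^-17 M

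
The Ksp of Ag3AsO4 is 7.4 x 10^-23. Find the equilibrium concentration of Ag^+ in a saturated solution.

[Ag^+] ≈ 3.9 x 10^-6 M

Ag3AsO4(s) ⇌ 3 Ag^+ + AsO4^3-
Ksp = [Ag^+]^3[AsO4^3-]
For each mole of Ag3AsO4 that dissolves: [Ag^+] = 3s, [AsO4^3-] = s.
So Ksp = (3s)^3 × s = 27s^4
Solving, s = (7.4 x 10^-23/27)^(1/4) = 1.29 × 10^-6 M
[Ag^+] = 3s = 3.9 × 10^-6 M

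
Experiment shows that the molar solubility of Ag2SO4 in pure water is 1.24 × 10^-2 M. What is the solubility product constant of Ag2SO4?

7.63 × 10^-6

Ag2SO4(s) <=> 2 Ag^+(aq) + SO4^2-(aq)
With molar solubility s: [Ag^+] = 2s, [SO4^2-] = s.
Ksp = [Ag^+]^2[SO4^2-]
So Ksp = (2s)^2 × s = 4s^3
Ksp = 4 × (1.24 × 10^-2)^3 = 7.63 × 10^-6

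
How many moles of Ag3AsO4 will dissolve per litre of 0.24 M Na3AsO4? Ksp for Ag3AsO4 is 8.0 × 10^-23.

2.3 × 10^-8 M

Ag3AsO4(s) ⇌ 3 Ag^+ + AsO4^3-
Ksp = [Ag^+]^3[AsO4^3-]
Let s = moles of Ag3AsO4 that dissolve per litre. [Ag^+] = 3s, [AsO4^3-] = 0.24 + s ≈ 0.24 (since AsO4^3- from Na3AsO4 dominates).
Ksp ≈ (3s)^3 × 0.24
s = 2.3 x 10^-8 M
Check: s = 2.3 × 10^-8 ≪ 0.24, so the approximation is valid.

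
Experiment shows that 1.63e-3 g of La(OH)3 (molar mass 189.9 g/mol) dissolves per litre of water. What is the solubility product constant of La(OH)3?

1.47e-19

Molar solubility s = (1.63 x 10^-3 g/L) / (189.9 g/mol) = 8.583 x 10^-6 M.
La(OH)3(s) <=> La^3+(aq) + 3 OH^-(aq)
Let s = molar solubility. Then [La^3+] = s and [OH^-] = 3s.
Ksp = [La^3+][OH^-]^3
So Ksp = s × (3s)^3 = 27s^4
With s = 8.583 x 10^-6: Ksp = 1.47 × 10^-19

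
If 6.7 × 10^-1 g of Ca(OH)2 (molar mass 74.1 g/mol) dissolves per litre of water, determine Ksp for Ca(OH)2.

Ksp ≈ 3.0 x 10^-6

Molar solubility s = (6.7 x 10^-1 g/L) / (74.1 g/mol) = 9.04 × 10^-3 M.
Ca(OH)2(s) ⇌ Ca^2+ + 2 OH^-
For each mole of Ca(OH)2 that dissolves: [Ca^2+] = s, [OH^-] = 2s.
Ksp = [Ca^2+][OH^-]^2
Ksp = s(2s)^2 = 4s^3
With s = 9.04 x 10^-3: Ksp = 3.0 × 10^-6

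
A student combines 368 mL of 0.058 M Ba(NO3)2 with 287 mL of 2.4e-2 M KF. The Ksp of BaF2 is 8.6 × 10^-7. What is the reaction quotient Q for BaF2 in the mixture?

Total volume = 368 + 287 = 655 mL.
[Ba^2+] = 5.8 × 10^-2 × (368/655) = 3.26 × 10^-2 M
[F^-] = 2.4 × 10^-2 × (287/655) = 1.05 × 10^-2 M
BaF2(s) ⇌ Ba^2+(aq) + 2 F^-(aq), so Q = [Ba^2+][F^-]^2
Q = (3.26 x 10^-2)(1.05 × 10^-2)^2 = 3.6 x 10^-6
Q > Ksp, so BaF2 will precipitate.

3.6 × 10^-6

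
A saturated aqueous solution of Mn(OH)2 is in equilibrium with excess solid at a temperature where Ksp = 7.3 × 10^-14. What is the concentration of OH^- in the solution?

5.3 × 10^-5 M

Mn(OH)2(s) <=> Mn^2+ + 2 OH^-
Ksp = [Mn^2+][OH^-]^2
Let s = molar solubility. Then [Mn^2+] = s and [OH^-] = 2s.
Ksp = s(2s)^2 = 4s^3
Solving, s = (7.3 × 10^-14/4)^(1/3) = 2.63 x 10^-5 M
[OH^-] = 2s = 5.3 × 10^-5 M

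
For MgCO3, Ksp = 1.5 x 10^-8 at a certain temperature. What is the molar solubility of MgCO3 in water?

MgCO3(s) ⇌ Mg^2+(aq) + CO3^2-(aq)
Ksp = [Mg^2+][CO3^2-]
If s mol/L of MgCO3 dissolves, [Mg^2+] = s and [CO3^2-] = s.
Ksp = s^2
s = √(1.5 x 10^-8) = 1.2 × 10^-4 M

s ≈ 1.2 x 10^-4 M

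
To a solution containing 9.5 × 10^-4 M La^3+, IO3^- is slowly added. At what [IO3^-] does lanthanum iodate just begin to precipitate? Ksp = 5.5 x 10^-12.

[IO3^-] = 1.8 x 10^-3 M

La(IO3)3(s) ⇌ La^3+ + 3 IO3^-
Ksp = [La^3+][IO3^-]^3
Precipitation begins when Q = Ksp. With [La^3+] = 9.5 × 10^-4 M:
5.5 x 10^-12 = (9.5 × 10^-4) × [IO3^-]^3
[IO3^-] = (5.5 x 10^-12 / 9.5 × 10^-4)^(1/3) = 1.8 × 10^-3 M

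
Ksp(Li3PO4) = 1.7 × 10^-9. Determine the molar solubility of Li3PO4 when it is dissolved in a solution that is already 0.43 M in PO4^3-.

s ≈ 5.3 × 10^-4 M

Li3PO4(s) <=> 3 Li^+(aq) + PO4^3-(aq)
Ksp = [Li^+]^3[PO4^3-]
If s mol/L dissolves here, [Li^+] = 3s, [PO4^3-] = 0.43 + s ≈ 0.43 (Ksp is small, so little additional dissolves).
Ksp ≈ (3s)^3 × 0.43
s = 5.3 × 10^-4 M
Check: s = 5.3 x 10^-4 ≪ 0.43, so the approximation is valid.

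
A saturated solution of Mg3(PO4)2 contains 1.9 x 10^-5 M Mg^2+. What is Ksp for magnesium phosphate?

Ksp = 1.1 × 10^-24

Mg3(PO4)2(s) ⇌ 3 Mg^2+(aq) + 2 PO4^3-(aq)
Stoichiometry gives [PO4^3-] = (2/3)[Mg^2+] = 1.27 x 10^-5 M.
Ksp = [Mg^2+]^3[PO4^3-]^2
Ksp = (1.9 × 10^-5)^3 × (1.27 × 10^-5)^2 = 1.1 × 10^-24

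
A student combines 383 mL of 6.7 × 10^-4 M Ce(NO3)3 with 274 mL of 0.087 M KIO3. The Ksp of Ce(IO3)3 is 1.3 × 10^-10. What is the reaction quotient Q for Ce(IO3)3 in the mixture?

Total volume = 383 + 274 = 657 mL.
[Ce^3+] = 6.7 × 10^-4 × (383/657) = 3.91 x 10^-4 M
[IO3^-] = 8.7 x 10^-2 × (274/657) = 3.63 x 10^-2 M
Ce(IO3)3(s) <=> Ce^3+ + 3 IO3^-, so Q = [Ce^3+][IO3^-]^3
Q = (3.91 × 10^-4)(3.63 x 10^-2)^3 = 1.9 × 10^-8
Q > Ksp, so Ce(IO3)3 will precipitate.

Q ≈ 1.9e-8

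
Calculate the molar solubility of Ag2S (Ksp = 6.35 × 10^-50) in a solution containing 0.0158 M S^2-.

Ag2S(s) <=> 2 Ag^+ + S^2-
Ksp = [Ag^+]^2[S^2-]
If s mol/L dissolves here, [Ag^+] = 2s, [S^2-] = 0.0158 + s ≈ 0.0158 (since the S^2- already present dominates).
Ksp ≈ (2s)^2 × 0.0158
s = 1.00 × 10^-24 M
Check: s = 1.0 x 10^-24 ≪ 0.0158, so the approximation is valid.

s ≈ 1.00e-24 M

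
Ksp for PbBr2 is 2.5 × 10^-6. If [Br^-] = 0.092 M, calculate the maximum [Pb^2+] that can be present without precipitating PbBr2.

[Pb^2+] ≈ 3.0 x 10^-4 M

PbBr2(s) ⇌ Pb^2+(aq) + 2 Br^-(aq)
Ksp = [Pb^2+][Br^-]^2
Precipitation begins when Q = Ksp. With [Br^-] = 0.092 M:
2.5 × 10^-6 = (0.092)^2 × [Pb^2+]
[Pb^2+] = (2.5 × 10^-6 / 8.46 x 10^-3) = 3.0 × 10^-4 M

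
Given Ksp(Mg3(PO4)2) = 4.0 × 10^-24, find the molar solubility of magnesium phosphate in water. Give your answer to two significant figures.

Mg3(PO4)2(s) ⇌ 3 Mg^2+ + 2 PO4^3-
Ksp = [Mg^2+]^3[PO4^3-]^2
If s mol/L of Mg3(PO4)2 dissolves, [Mg^2+] = 3s and [PO4^3-] = 2s.
Ksp = (3s)^3(2s)^2 = 108s^5
Solving, s = (4.0 × 10^-24/108)^(1/5) = 8.2 x 10^-6 M

s ≈ 8.2e-6 M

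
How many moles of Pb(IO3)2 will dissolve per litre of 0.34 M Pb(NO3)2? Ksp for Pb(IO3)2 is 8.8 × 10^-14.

s ≈ 2.5 × 10^-7 M

Pb(IO3)2(s) ⇌ Pb^2+ + 2 IO3^-
Ksp = [Pb^2+][IO3^-]^2
Let s = moles of Pb(IO3)2 that dissolve per litre. [Pb^2+] = 0.34 + s ≈ 0.34, [IO3^-] = 2s (common-ion effect: Pb^2+ is already 0.34 M).
Ksp ≈ 0.34 × (2s)^2
s = 2.5 × 10^-7 M
Check: s = 2.5 × 10^-7 ≪ 0.34, so the approximation is valid.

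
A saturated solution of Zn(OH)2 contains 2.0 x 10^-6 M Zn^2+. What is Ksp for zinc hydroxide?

Zn(OH)2(s) ⇌ Zn^2+(aq) + 2 OH^-(aq)
Stoichiometry gives [OH^-] = (2/1)[Zn^2+] = 4.00 x 10^-6 M.
Ksp = [Zn^2+][OH^-]^2
Ksp = 2.0 × 10^-6 × (4.00 × 10^-6)^2 = 3.2 × 10^-17

Ksp ≈ 3.2 x 10^-17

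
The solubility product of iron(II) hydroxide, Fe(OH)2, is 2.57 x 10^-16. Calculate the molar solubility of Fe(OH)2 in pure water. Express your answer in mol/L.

s ≈ 4.01 x 10^-6 M

Fe(OH)2(s) ⇌ Fe^2+(aq) + 2 OH^-(aq)
Ksp = [Fe^2+][OH^-]^2
If s mol/L of Fe(OH)2 dissolves, [Fe^2+] = s and [OH^-] = 2s.
Ksp = s(2s)^2 = 4s^3
s^3 = 2.57 x 10^-16 / 4, so s = 4.01 × 10^-6 M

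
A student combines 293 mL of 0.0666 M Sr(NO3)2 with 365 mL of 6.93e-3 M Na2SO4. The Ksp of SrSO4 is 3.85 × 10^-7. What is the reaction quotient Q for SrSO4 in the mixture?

Total volume = 293 + 365 = 658 mL.
[Sr^2+] = 6.66 x 10^-2 × (293/658) = 2.966 x 10^-2 M
[SO4^2-] = 6.93 × 10^-3 × (365/658) = 3.844 x 10^-3 M
SrSO4(s) ⇌ Sr^2+ + SO4^2-, so Q = [Sr^2+][SO4^2-]
Q = (2.966 x 10^-2)(3.844 × 10^-3) = 1.14 × 10^-4
Q > Ksp, so SrSO4 will precipitate.

1.14 x 10^-4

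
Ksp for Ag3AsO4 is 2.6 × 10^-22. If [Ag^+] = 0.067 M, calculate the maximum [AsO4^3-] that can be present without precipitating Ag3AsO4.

[AsO4^3-] ≈ 8.6e-19 M

Ag3AsO4(s) ⇌ 3 Ag^+(aq) + AsO4^3-(aq)
Ksp = [Ag^+]^3[AsO4^3-]
Precipitation begins when Q = Ksp. With [Ag^+] = 0.067 M:
2.6 × 10^-22 = (0.067)^3 × [AsO4^3-]
[AsO4^3-] = (2.6 × 10^-22 / 3.01 x 10^-4) = 8.6 × 10^-19 M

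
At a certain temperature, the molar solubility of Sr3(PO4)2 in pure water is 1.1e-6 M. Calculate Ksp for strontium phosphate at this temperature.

Ksp = 1.7e-28

Sr3(PO4)2(s) ⇌ 3 Sr^2+(aq) + 2 PO4^3-(aq)
Let s = molar solubility. Then [Sr^2+] = 3s and [PO4^3-] = 2s.
Ksp = [Sr^2+]^3[PO4^3-]^2
Ksp = (3s)^3(2s)^2 = 108s^5
Ksp = 108 × (1.1 × 10^-6)^5 = 1.7 × 10^-28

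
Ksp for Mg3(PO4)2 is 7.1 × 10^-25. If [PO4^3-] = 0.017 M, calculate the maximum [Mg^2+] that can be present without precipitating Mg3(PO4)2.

Mg3(PO4)2(s) <=> 3 Mg^2+(aq) + 2 PO4^3-(aq)
Ksp = [Mg^2+]^3[PO4^3-]^2
Precipitation begins when Q = Ksp. With [PO4^3-] = 0.017 M:
7.1 × 10^-25 = (0.017)^2 × [Mg^2+]^3
[Mg^2+] = (7.1 × 10^-25 / 2.89 × 10^-4)^(1/3) = 1.3 × 10^-7 M

[Mg^2+] ≈ 1.3 x 10^-7 M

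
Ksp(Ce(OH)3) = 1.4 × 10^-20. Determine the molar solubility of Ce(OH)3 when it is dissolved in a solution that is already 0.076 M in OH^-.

s = 3.2 × 10^-17 M

Ce(OH)3(s) ⇌ Ce^3+(aq) + 3 OH^-(aq)
Ksp = [Ce^3+][OH^-]^3
Let s be the molar solubility in this solution. [Ce^3+] = s, [OH^-] = 0.076 + 3s ≈ 0.076 (Ksp is small, so little additional dissolves).
Ksp ≈ s × (0.076)^3
s = 3.2 x 10^-17 M
Check: 3s = 9.6 x 10^-17 ≪ 0.076, so the approximation is valid.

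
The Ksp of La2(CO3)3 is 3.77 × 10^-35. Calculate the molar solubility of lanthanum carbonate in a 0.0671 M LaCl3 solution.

6.77 × 10^-12 M

La2(CO3)3(s) ⇌ 2 La^3+(aq) + 3 CO3^2-(aq)
Ksp = [La^3+]^2[CO3^2-]^3
If s mol/L dissolves here, [La^3+] = 0.0671 + 2s ≈ 0.0671, [CO3^2-] = 3s (Ksp is small, so little additional dissolves).
Ksp ≈ (0.0671)^2 × (3s)^3
s = 6.77 × 10^-12 M
Check: 2s = 1.4 x 10^-11 ≪ 0.0671, so the approximation is valid.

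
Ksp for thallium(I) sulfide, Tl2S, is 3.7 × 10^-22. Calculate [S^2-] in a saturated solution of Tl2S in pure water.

Tl2S(s) <=> 2 Tl^+(aq) + S^2-(aq)
Ksp = [Tl^+]^2[S^2-]
If s mol/L of Tl2S dissolves, [Tl^+] = 2s and [S^2-] = s.
So Ksp = (2s)^2 × s = 4s^3
s^3 = 3.7 × 10^-22 / 4, so s = 4.52 × 10^-8 M
[S^2-] = s = 4.5 × 10^-8 M

[S^2-] ≈ 4.5 × 10^-8 M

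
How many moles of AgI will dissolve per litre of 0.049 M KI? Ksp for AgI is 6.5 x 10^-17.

s = 1.3e-15 M

AgI(s) <=> Ag^+ + I^-
Ksp = [Ag^+][I^-]
If s mol/L dissolves here, [Ag^+] = s, [I^-] = 0.049 + s ≈ 0.049 (Ksp is small, so little additional dissolves).
Ksp ≈ s × 0.049
s = 1.3 × 10^-15 M
Check: s = 1.3 x 10^-15 ≪ 0.049, so the approximation is valid.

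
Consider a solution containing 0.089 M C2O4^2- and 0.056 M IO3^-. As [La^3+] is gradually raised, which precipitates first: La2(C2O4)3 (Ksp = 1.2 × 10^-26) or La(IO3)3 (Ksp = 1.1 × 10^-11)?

La2(C2O4)3

Each salt begins to precipitate when Q = Ksp, i.e. when [La^3+] reaches its threshold.
For La2(C2O4)3: 1.2 × 10^-26 = (0.089)^3 × [La^3+]^2  ⇒  [La^3+] = 4.1 x 10^-12 M.
For La(IO3)3: 1.1 × 10^-11 = (0.056)^3 × [La^3+]  ⇒  [La^3+] = 6.3 × 10^-8 M.
The salt with the lower threshold [La^3+] precipitates first: La2(C2O4)3.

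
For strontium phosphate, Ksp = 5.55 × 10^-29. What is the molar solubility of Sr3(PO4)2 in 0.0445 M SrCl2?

Sr3(PO4)2(s) ⇌ 3 Sr^2+(aq) + 2 PO4^3-(aq)
Ksp = [Sr^2+]^3[PO4^3-]^2
Let s be the molar solubility in this solution. [Sr^2+] = 0.0445 + 3s ≈ 0.0445, [PO4^3-] = 2s (Ksp is small, so little additional dissolves).
Ksp ≈ (0.0445)^3 × (2s)^2
s = 3.97 × 10^-13 M
Check: 3s = 1.2 × 10^-12 ≪ 0.0445, so the approximation is valid.

3.97 × 10^-13 M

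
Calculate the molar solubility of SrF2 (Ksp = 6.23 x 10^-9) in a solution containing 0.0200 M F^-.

s ≈ 1.56 × 10^-5 M

SrF2(s) <=> Sr^2+(aq) + 2 F^-(aq)
Ksp = [Sr^2+][F^-]^2
If s mol/L dissolves here, [Sr^2+] = s, [F^-] = 0.0200 + 2s ≈ 0.0200 (common-ion effect: F^- is already 0.0200 M).
Ksp ≈ s × (0.0200)^2
s = 1.56 x 10^-5 M
Check: 2s = 3.1 x 10^-5 ≪ 0.0200, so the approximation is valid.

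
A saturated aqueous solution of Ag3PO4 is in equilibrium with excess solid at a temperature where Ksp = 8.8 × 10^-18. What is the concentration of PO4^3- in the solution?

[PO4^3-] = 2.4e-5 M

Ag3PO4(s) ⇌ 3 Ag^+ + PO4^3-
Ksp = [Ag^+]^3[PO4^3-]
If s mol/L of Ag3PO4 dissolves, [Ag^+] = 3s and [PO4^3-] = s.
Substituting: Ksp = (3s)^3s = 27s^4
s^4 = 8.8 × 10^-18 / 27, so s = 2.39 × 10^-5 M
[PO4^3-] = s = 2.4 × 10^-5 M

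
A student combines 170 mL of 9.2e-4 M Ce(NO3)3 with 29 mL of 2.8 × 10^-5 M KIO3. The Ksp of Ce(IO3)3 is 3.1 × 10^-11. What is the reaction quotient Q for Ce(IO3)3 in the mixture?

Total volume = 170 + 29 = 199 mL.
[Ce^3+] = 9.2 x 10^-4 × (170/199) = 7.86 x 10^-4 M
[IO3^-] = 2.8 x 10^-5 × (29/199) = 4.08 × 10^-6 M
Ce(IO3)3(s) ⇌ Ce^3+(aq) + 3 IO3^-(aq), so Q = [Ce^3+][IO3^-]^3
Q = (7.86 × 10^-4)(4.08 x 10^-6)^3 = 5.3 × 10^-20
Q < Ksp, so no precipitate of Ce(IO3)3 forms.

5.3 × 10^-20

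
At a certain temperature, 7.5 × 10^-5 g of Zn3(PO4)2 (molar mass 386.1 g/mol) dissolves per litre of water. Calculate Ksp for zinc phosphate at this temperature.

Molar solubility s = (7.5 x 10^-5 g/L) / (386.1 g/mol) = 1.94 x 10^-7 M.
Zn3(PO4)2(s) ⇌ 3 Zn^2+ + 2 PO4^3-
If s mol/L of Zn3(PO4)2 dissolves, [Zn^2+] = 3s and [PO4^3-] = 2s.
Ksp = [Zn^2+]^3[PO4^3-]^2
Ksp = (3s)^3(2s)^2 = 108s^5
With s = 1.94 × 10^-7: Ksp = 3.0 x 10^-32

3.0e-32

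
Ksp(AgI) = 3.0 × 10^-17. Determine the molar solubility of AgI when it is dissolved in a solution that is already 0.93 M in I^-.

s = 3.2 × 10^-17 M

AgI(s) <=> Ag^+ + I^-
Ksp = [Ag^+][I^-]
Let s = moles of AgI that dissolve per litre. [Ag^+] = s, [I^-] = 0.93 + s ≈ 0.93 (Ksp is small, so little additional dissolves).
Ksp ≈ s × 0.93
s = 3.2 x 10^-17 M
Check: s = 3.2 x 10^-17 ≪ 0.93, so the approximation is valid.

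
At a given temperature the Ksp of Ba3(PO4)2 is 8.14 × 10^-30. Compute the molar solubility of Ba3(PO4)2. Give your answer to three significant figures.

Ba3(PO4)2(s) ⇌ 3 Ba^2+ + 2 PO4^3-
Ksp = [Ba^2+]^3[PO4^3-]^2
With molar solubility s: [Ba^2+] = 3s, [PO4^3-] = 2s.
Substituting: Ksp = (3s)^3(2s)^2 = 108s^5
Solving, s = (8.14 × 10^-30/108)^(1/5) = 5.96 × 10^-7 M

5.96 × 10^-7 M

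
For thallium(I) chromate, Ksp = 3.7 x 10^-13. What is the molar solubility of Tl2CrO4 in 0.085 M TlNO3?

5.1 × 10^-11 M

Tl2CrO4(s) ⇌ 2 Tl^+ + CrO4^2-
Ksp = [Tl^+]^2[CrO4^2-]
Let s be the molar solubility in this solution. [Tl^+] = 0.085 + 2s ≈ 0.085, [CrO4^2-] = s (Ksp is small, so little additional dissolves).
Ksp ≈ (0.085)^2 × s
s = 5.1 x 10^-11 M
Check: 2s = 1.0 × 10^-10 ≪ 0.085, so the approximation is valid.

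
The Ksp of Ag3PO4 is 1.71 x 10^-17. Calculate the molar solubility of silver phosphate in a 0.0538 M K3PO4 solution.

s ≈ 2.27e-6 M

Ag3PO4(s) ⇌ 3 Ag^+(aq) + PO4^3-(aq)
Ksp = [Ag^+]^3[PO4^3-]
Let s be the molar solubility in this solution. [Ag^+] = 3s, [PO4^3-] = 0.0538 + s ≈ 0.0538 (Ksp is small, so little additional dissolves).
Ksp ≈ (3s)^3 × 0.0538
s = 2.27 × 10^-6 M
Check: s = 2.3 × 10^-6 ≪ 0.0538, so the approximation is valid.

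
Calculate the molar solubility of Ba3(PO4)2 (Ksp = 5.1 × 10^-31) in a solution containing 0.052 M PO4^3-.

Ba3(PO4)2(s) <=> 3 Ba^2+(aq) + 2 PO4^3-(aq)
Ksp = [Ba^2+]^3[PO4^3-]^2
Let s be the molar solubility in this solution. [Ba^2+] = 3s, [PO4^3-] = 0.052 + 2s ≈ 0.052 (since the PO4^3- already present dominates).
Ksp ≈ (3s)^3 × (0.052)^2
s = 1.9 x 10^-10 M
Check: 2s = 3.8 × 10^-10 ≪ 0.052, so the approximation is valid.

1.9e-10 M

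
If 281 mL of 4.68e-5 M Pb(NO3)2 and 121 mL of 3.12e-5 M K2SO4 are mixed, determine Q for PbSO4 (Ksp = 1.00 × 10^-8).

Q ≈ 3.07e-10

Total volume = 281 + 121 = 402 mL.
[Pb^2+] = 4.68 × 10^-5 × (281/402) = 3.271 × 10^-5 M
[SO4^2-] = 3.12 × 10^-5 × (121/402) = 9.391 × 10^-6 M
PbSO4(s) <=> Pb^2+(aq) + SO4^2-(aq), so Q = [Pb^2+][SO4^2-]
Q = (3.271 x 10^-5)(9.391 x 10^-6) = 3.07 × 10^-10
Q < Ksp, so no precipitate of PbSO4 forms.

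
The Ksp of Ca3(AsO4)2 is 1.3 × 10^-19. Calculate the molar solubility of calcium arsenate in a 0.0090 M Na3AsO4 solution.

s ≈ 3.9e-6 M

Ca3(AsO4)2(s) ⇌ 3 Ca^2+ + 2 AsO4^3-
Ksp = [Ca^2+]^3[AsO4^3-]^2
Let s = moles of Ca3(AsO4)2 that dissolve per litre. [Ca^2+] = 3s, [AsO4^3-] = 0.0090 + 2s ≈ 0.0090 (Ksp is small, so little additional dissolves).
Ksp ≈ (3s)^3 × (0.0090)^2
s = 3.9 × 10^-6 M
Check: 2s = 7.8 × 10^-6 ≪ 0.0090, so the approximation is valid.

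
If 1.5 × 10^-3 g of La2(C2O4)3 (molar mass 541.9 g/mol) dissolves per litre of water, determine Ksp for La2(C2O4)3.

Molar solubility s = (1.5 x 10^-3 g/L) / (541.9 g/mol) = 2.77 × 10^-6 M.
La2(C2O4)3(s) ⇌ 2 La^3+(aq) + 3 C2O4^2-(aq)
Let s = molar solubility. Then [La^3+] = 2s and [C2O4^2-] = 3s.
Ksp = [La^3+]^2[C2O4^2-]^3
Substituting: Ksp = (2s)^2(3s)^3 = 108s^5
With s = 2.77 x 10^-6: Ksp = 1.8 × 10^-26

1.8e-26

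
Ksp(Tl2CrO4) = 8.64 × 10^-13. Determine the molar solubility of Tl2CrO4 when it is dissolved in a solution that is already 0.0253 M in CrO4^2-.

s = 2.92 × 10^-6 M

Tl2CrO4(s) ⇌ 2 Tl^+(aq) + CrO4^2-(aq)
Ksp = [Tl^+]^2[CrO4^2-]
Let s = moles of Tl2CrO4 that dissolve per litre. [Tl^+] = 2s, [CrO4^2-] = 0.0253 + s ≈ 0.0253 (since the CrO4^2- already present dominates).
Ksp ≈ (2s)^2 × 0.0253
s = 2.92 × 10^-6 M
Check: s = 2.9 x 10^-6 ≪ 0.0253, so the approximation is valid.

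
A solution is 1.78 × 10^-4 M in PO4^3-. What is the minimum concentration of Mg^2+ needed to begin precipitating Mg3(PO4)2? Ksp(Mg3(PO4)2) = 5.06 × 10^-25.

2.52e-6 M

Mg3(PO4)2(s) ⇌ 3 Mg^2+ + 2 PO4^3-
Ksp = [Mg^2+]^3[PO4^3-]^2
Precipitation begins when Q = Ksp. With [PO4^3-] = 1.78 × 10^-4 M:
5.06 × 10^-25 = (1.78 × 10^-4)^2 × [Mg^2+]^3
[Mg^2+] = (5.06 × 10^-25 / 3.168 x 10^-8)^(1/3) = 2.52 x 10^-6 M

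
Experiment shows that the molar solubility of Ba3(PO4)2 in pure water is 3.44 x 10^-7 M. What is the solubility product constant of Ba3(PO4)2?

Ba3(PO4)2(s) ⇌ 3 Ba^2+(aq) + 2 PO4^3-(aq)
With molar solubility s: [Ba^2+] = 3s, [PO4^3-] = 2s.
Ksp = [Ba^2+]^3[PO4^3-]^2
So Ksp = (3s)^3 × (2s)^2 = 108s^5
Ksp = 108 × (3.44 × 10^-7)^5 = 5.20 x 10^-31

5.20e-31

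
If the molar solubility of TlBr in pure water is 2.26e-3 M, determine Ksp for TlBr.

TlBr(s) ⇌ Tl^+(aq) + Br^-(aq)
Let s = molar solubility. Then [Tl^+] = s and [Br^-] = s.
Ksp = [Tl^+][Br^-]
Ksp = s × s = s^2
Ksp = (2.26 × 10^-3)^2 = 5.11 x 10^-6

Ksp = 5.11 × 10^-6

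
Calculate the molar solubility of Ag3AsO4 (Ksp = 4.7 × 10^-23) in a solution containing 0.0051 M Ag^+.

s = 3.5 × 10^-16 M

Ag3AsO4(s) ⇌ 3 Ag^+(aq) + AsO4^3-(aq)
Ksp = [Ag^+]^3[AsO4^3-]
Let s be the molar solubility in this solution. [Ag^+] = 0.0051 + 3s ≈ 0.0051, [AsO4^3-] = s (common-ion effect: Ag^+ is already 0.0051 M).
Ksp ≈ (0.0051)^3 × s
s = 3.5 × 10^-16 M
Check: 3s = 1.1 × 10^-15 ≪ 0.0051, so the approximation is valid.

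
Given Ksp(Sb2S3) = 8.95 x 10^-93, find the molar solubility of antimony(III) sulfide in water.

1.53e-19 M

Sb2S3(s) ⇌ 2 Sb^3+(aq) + 3 S^2-(aq)
Ksp = [Sb^3+]^2[S^2-]^3
For each mole of Sb2S3 that dissolves: [Sb^3+] = 2s, [S^2-] = 3s.
Substituting: Ksp = (2s)^2(3s)^3 = 108s^5
s = (8.95 x 10^-93 / 108)^(1/5) = 1.53 × 10^-19 M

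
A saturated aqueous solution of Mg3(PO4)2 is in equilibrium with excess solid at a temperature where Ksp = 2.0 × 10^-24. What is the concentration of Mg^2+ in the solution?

Mg3(PO4)2(s) ⇌ 3 Mg^2+(aq) + 2 PO4^3-(aq)
Ksp = [Mg^2+]^3[PO4^3-]^2
If s mol/L of Mg3(PO4)2 dissolves, [Mg^2+] = 3s and [PO4^3-] = 2s.
Ksp = (3s)^3(2s)^2 = 108s^5
Solving, s = (2.0 × 10^-24/108)^(1/5) = 7.14 × 10^-6 M
[Mg^2+] = 3s = 2.1 × 10^-5 M

[Mg^2+] ≈ 2.1 x 10^-5 M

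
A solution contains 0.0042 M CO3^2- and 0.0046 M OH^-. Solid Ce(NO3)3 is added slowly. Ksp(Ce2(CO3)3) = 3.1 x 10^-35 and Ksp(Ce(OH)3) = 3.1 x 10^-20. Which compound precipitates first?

Ce2(CO3)3

Precipitation of each salt starts when its ion product equals its Ksp.
For Ce2(CO3)3: 3.1 x 10^-35 = (0.0042)^3 × [Ce^3+]^2  ⇒  [Ce^3+] = 2.0 × 10^-14 M.
For Ce(OH)3: 3.1 x 10^-20 = (0.0046)^3 × [Ce^3+]  ⇒  [Ce^3+] = 3.2 × 10^-13 M.
The salt with the lower threshold [Ce^3+] precipitates first: Ce2(CO3)3.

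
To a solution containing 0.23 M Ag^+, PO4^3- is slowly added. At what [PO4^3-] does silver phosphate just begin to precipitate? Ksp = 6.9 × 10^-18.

[PO4^3-] = 5.7 × 10^-16 M

Ag3PO4(s) ⇌ 3 Ag^+(aq) + PO4^3-(aq)
Ksp = [Ag^+]^3[PO4^3-]
Precipitation begins when Q = Ksp. With [Ag^+] = 0.23 M:
6.9 × 10^-18 = (0.23)^3 × [PO4^3-]
[PO4^3-] = (6.9 × 10^-18 / 1.22 × 10^-2) = 5.7 × 10^-16 M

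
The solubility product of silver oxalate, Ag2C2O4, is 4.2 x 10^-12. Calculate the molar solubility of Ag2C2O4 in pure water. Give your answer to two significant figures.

s = 1.0 × 10^-4 M

Ag2C2O4(s) ⇌ 2 Ag^+ + C2O4^2-
Ksp = [Ag^+]^2[C2O4^2-]
For each mole of Ag2C2O4 that dissolves: [Ag^+] = 2s, [C2O4^2-] = s.
Substituting: Ksp = (2s)^2s = 4s^3
s^3 = 4.2 x 10^-12 / 4, so s = 1.0 x 10^-4 M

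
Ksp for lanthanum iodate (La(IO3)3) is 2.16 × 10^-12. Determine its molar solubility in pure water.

La(IO3)3(s) ⇌ La^3+ + 3 IO3^-
Ksp = [La^3+][IO3^-]^3
For each mole of La(IO3)3 that dissolves: [La^3+] = s, [IO3^-] = 3s.
Substituting: Ksp = s(3s)^3 = 27s^4
s^4 = 2.16 × 10^-12 / 27, so s = 5.32 × 10^-4 M

5.32 × 10^-4 M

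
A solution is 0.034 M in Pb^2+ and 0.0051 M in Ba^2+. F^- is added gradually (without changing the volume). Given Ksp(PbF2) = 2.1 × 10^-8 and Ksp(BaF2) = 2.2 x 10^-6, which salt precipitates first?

PbF2

Precipitation of each salt starts when its ion product equals its Ksp.
For PbF2: 2.1 × 10^-8 = 0.034 × [F^-]^2  ⇒  [F^-] = 7.9 × 10^-4 M.
For BaF2: 2.2 x 10^-6 = 0.0051 × [F^-]^2  ⇒  [F^-] = 2.1 × 10^-2 M.
The salt with the lower threshold [F^-] precipitates first: PbF2.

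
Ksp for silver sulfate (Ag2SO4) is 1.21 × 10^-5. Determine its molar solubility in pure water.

Ag2SO4(s) <=> 2 Ag^+ + SO4^2-
Ksp = [Ag^+]^2[SO4^2-]
With molar solubility s: [Ag^+] = 2s, [SO4^2-] = s.
Substituting: Ksp = (2s)^2s = 4s^3
s = (1.21 × 10^-5 / 4)^(1/3) = 1.45 × 10^-2 M

s ≈ 1.45 x 10^-2 M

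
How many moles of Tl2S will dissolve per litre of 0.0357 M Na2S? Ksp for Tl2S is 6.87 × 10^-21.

2.19 × 10^-10 M

Tl2S(s) <=> 2 Tl^+(aq) + S^2-(aq)
Ksp = [Tl^+]^2[S^2-]
If s mol/L dissolves here, [Tl^+] = 2s, [S^2-] = 0.0357 + s ≈ 0.0357 (since S^2- from Na2S dominates).
Ksp ≈ (2s)^2 × 0.0357
s = 2.19 x 10^-10 M
Check: s = 2.2 x 10^-10 ≪ 0.0357, so the approximation is valid.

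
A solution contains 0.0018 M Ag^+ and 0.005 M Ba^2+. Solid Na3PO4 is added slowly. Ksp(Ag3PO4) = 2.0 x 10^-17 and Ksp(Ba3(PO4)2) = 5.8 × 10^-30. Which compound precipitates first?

Precipitation of each salt starts when its ion product equals its Ksp.
For Ag3PO4: 2.0 x 10^-17 = (0.0018)^3 × [PO4^3-]  ⇒  [PO4^3-] = 3.4 x 10^-9 M.
For Ba3(PO4)2: 5.8 × 10^-30 = (0.005)^3 × [PO4^3-]^2  ⇒  [PO4^3-] = 6.8 × 10^-12 M.
The salt with the lower threshold [PO4^3-] precipitates first: Ba3(PO4)2.

Ba3(PO4)2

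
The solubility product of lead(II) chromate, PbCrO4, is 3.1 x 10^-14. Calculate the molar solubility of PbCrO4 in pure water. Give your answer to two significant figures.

s = 1.8e-7 M

PbCrO4(s) <=> Pb^2+(aq) + CrO4^2-(aq)
Ksp = [Pb^2+][CrO4^2-]
Let s = molar solubility. Then [Pb^2+] = s and [CrO4^2-] = s.
Ksp = (s)(s) = s^2
s = √(3.1 x 10^-14) = 1.8 × 10^-7 M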